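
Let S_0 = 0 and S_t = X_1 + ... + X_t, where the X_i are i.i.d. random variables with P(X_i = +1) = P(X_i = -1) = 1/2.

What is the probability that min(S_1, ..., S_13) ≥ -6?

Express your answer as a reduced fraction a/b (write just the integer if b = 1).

Answer: 3861/4096

Derivation:
Let f(t,s) = #length-t paths at position s with S_1..S_t all ≥ -6.
f(t,s) = f(t-1,s-1) + f(t-1,s+1) for s ≥ -6; f(t,s) = 0 for s < -6.
t=0: f(0,0)=1
t=1: f(1,-1)=1 f(1,1)=1
t=2: f(2,-2)=1 f(2,0)=2 f(2,2)=1
t=3: f(3,-3)=1 f(3,-1)=3 f(3,1)=3 f(3,3)=1
t=4: f(4,-4)=1 f(4,-2)=4 f(4,0)=6 f(4,2)=4 f(4,4)=1
t=5: f(5,-5)=1 f(5,-3)=5 f(5,-1)=10 f(5,1)=10 f(5,3)=5 f(5,5)=1
t=6: f(6,-6)=1 f(6,-4)=6 f(6,-2)=15 f(6,0)=20 f(6,2)=15 f(6,4)=6 f(6,6)=1
t=7: f(7,-5)=7 f(7,-3)=21 f(7,-1)=35 f(7,1)=35 f(7,3)=21 f(7,5)=7 f(7,7)=1
t=8: f(8,-6)=7 f(8,-4)=28 f(8,-2)=56 f(8,0)=70 f(8,2)=56 f(8,4)=28 f(8,6)=8 f(8,8)=1
t=9: f(9,-5)=35 f(9,-3)=84 f(9,-1)=126 f(9,1)=126 f(9,3)=84 f(9,5)=36 f(9,7)=9 f(9,9)=1
t=10: f(10,-6)=35 f(10,-4)=119 f(10,-2)=210 f(10,0)=252 f(10,2)=210 f(10,4)=120 f(10,6)=45 f(10,8)=10 f(10,10)=1
t=11: f(11,-5)=154 f(11,-3)=329 f(11,-1)=462 f(11,1)=462 f(11,3)=330 f(11,5)=165 f(11,7)=55 f(11,9)=11 f(11,11)=1
t=12: f(12,-6)=154 f(12,-4)=483 f(12,-2)=791 f(12,0)=924 f(12,2)=792 f(12,4)=495 f(12,6)=220 f(12,8)=66 f(12,10)=12 f(12,12)=1
t=13: f(13,-5)=637 f(13,-3)=1274 f(13,-1)=1715 f(13,1)=1716 f(13,3)=1287 f(13,5)=715 f(13,7)=286 f(13,9)=78 f(13,11)=13 f(13,13)=1
Σ_s f(13,s) = 7722
P = 7722/8192 = 3861/4096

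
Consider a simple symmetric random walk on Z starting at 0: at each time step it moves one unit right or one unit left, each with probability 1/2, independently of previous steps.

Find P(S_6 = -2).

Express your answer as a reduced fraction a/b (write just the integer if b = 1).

To reach position -2 after 6 steps: need 2 steps of +1 and 4 of -1.
Favorable paths: C(6,2) = 15
Total paths: 2^6 = 64
P = 15/64 = 15/64

Answer: 15/64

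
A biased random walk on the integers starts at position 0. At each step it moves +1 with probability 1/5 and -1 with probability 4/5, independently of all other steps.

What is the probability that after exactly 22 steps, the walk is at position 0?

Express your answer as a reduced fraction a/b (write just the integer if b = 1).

To reach position 0 after 22 steps: need 11 steps of +1 and 11 steps of -1.
Number of such sequences: C(22,11) = 705432
Each has probability (1/5)^11 · (4/5)^11 = 4194304/2384185791015625
P = 705432 · 4194304/2384185791015625 = 2958796259328/2384185791015625

Answer: 2958796259328/2384185791015625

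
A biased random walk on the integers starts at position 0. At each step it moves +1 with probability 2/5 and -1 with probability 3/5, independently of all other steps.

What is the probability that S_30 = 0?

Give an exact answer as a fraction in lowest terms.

To be at 0 after 30 steps: need exactly 15 steps of +1 and 15 of -1.
Number of such sequences: C(30,15) = 155117520
Each has probability (2/5)^15 · (3/5)^15 = 470184984576/931322574615478515625
P = 155117520 · 470184984576/931322574615478515625 = 14586785749733474304/186264514923095703125

Answer: 14586785749733474304/186264514923095703125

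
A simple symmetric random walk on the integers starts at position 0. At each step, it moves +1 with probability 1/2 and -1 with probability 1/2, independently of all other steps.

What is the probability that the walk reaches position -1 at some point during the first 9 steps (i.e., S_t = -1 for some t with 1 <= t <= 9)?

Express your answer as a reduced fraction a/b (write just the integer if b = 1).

Count via complement. Let g(t,s) = #length-t paths at position s with S_1..S_t all ≠ -1.
g(t,s) = g(t-1,s-1) + g(t-1,s+1) for s ≠ -1; g(t,-1) = 0.
t=0: g(0,0)=1
t=1: g(1,1)=1
t=2: g(2,0)=1 g(2,2)=1
t=3: g(3,1)=2 g(3,3)=1
t=4: g(4,0)=2 g(4,2)=3 g(4,4)=1
t=5: g(5,1)=5 g(5,3)=4 g(5,5)=1
t=6: g(6,0)=5 g(6,2)=9 g(6,4)=5 g(6,6)=1
t=7: g(7,1)=14 g(7,3)=14 g(7,5)=6 g(7,7)=1
t=8: g(8,0)=14 g(8,2)=28 g(8,4)=20 g(8,6)=7 g(8,8)=1
t=9: g(9,1)=42 g(9,3)=48 g(9,5)=27 g(9,7)=8 g(9,9)=1
Paths never hitting -1: Σ_s g(9,s) = 126
Paths hitting -1: 2^9 - 126 = 386
P = 386/512 = 193/256

Answer: 193/256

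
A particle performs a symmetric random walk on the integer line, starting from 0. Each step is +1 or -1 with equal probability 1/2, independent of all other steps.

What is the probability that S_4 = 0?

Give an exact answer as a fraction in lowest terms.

To return to 0 after 4 steps: need exactly 2 steps of +1 and 2 of -1.
Favorable paths: C(4,2) = 6
Total paths: 2^4 = 16
P = 6/16 = 3/8

Answer: 3/8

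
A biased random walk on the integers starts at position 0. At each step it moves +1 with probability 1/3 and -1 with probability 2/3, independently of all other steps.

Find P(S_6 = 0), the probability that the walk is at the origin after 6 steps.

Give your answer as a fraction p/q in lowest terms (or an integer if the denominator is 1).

Answer: 160/729

Derivation:
To be at 0 after 6 steps: need exactly 3 steps of +1 and 3 of -1.
Number of such sequences: C(6,3) = 20
Each has probability (1/3)^3 · (2/3)^3 = 8/729
P = 20 · 8/729 = 160/729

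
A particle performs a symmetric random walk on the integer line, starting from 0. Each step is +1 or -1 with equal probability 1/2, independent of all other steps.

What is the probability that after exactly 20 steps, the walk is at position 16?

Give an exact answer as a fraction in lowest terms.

Answer: 95/524288

Derivation:
To reach position 16 after 20 steps: need 18 steps of +1 and 2 of -1.
Favorable paths: C(20,18) = 190
Total paths: 2^20 = 1048576
P = 190/1048576 = 95/524288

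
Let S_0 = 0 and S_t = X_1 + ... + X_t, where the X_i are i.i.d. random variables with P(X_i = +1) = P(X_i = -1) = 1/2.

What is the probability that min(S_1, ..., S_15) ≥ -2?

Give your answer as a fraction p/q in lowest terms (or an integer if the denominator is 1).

Answer: 17875/32768

Derivation:
Let f(t,s) = #length-t paths at position s with S_1..S_t all ≥ -2.
f(t,s) = f(t-1,s-1) + f(t-1,s+1) for s ≥ -2; f(t,s) = 0 for s < -2.
t=0: f(0,0)=1
t=1: f(1,-1)=1 f(1,1)=1
t=2: f(2,-2)=1 f(2,0)=2 f(2,2)=1
t=3: f(3,-1)=3 f(3,1)=3 f(3,3)=1
t=4: f(4,-2)=3 f(4,0)=6 f(4,2)=4 f(4,4)=1
t=5: f(5,-1)=9 f(5,1)=10 f(5,3)=5 f(5,5)=1
t=6: f(6,-2)=9 f(6,0)=19 f(6,2)=15 f(6,4)=6 f(6,6)=1
t=7: f(7,-1)=28 f(7,1)=34 f(7,3)=21 f(7,5)=7 f(7,7)=1
t=8: f(8,-2)=28 f(8,0)=62 f(8,2)=55 f(8,4)=28 f(8,6)=8 f(8,8)=1
t=9: f(9,-1)=90 f(9,1)=117 f(9,3)=83 f(9,5)=36 f(9,7)=9 f(9,9)=1
t=10: f(10,-2)=90 f(10,0)=207 f(10,2)=200 f(10,4)=119 f(10,6)=45 f(10,8)=10 f(10,10)=1
t=11: f(11,-1)=297 f(11,1)=407 f(11,3)=319 f(11,5)=164 f(11,7)=55 f(11,9)=11 f(11,11)=1
t=12: f(12,-2)=297 f(12,0)=704 f(12,2)=726 f(12,4)=483 f(12,6)=219 f(12,8)=66 f(12,10)=12 f(12,12)=1
t=13: f(13,-1)=1001 f(13,1)=1430 f(13,3)=1209 f(13,5)=702 f(13,7)=285 f(13,9)=78 f(13,11)=13 f(13,13)=1
t=14: f(14,-2)=1001 f(14,0)=2431 f(14,2)=2639 f(14,4)=1911 f(14,6)=987 f(14,8)=363 f(14,10)=91 f(14,12)=14 f(14,14)=1
t=15: f(15,-1)=3432 f(15,1)=5070 f(15,3)=4550 f(15,5)=2898 f(15,7)=1350 f(15,9)=454 f(15,11)=105 f(15,13)=15 f(15,15)=1
Σ_s f(15,s) = 17875
P = 17875/32768 = 17875/32768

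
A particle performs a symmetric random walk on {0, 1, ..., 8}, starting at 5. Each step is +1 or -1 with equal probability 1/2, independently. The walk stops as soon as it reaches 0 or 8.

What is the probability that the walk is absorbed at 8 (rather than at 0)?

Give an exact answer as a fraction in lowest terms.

Answer: 5/8

Derivation:
Symmetric walk (p = 1/2): the harmonic-function argument gives P(hit 8 before 0 | start at 5) = a/N.
P = 5/8 = 5/8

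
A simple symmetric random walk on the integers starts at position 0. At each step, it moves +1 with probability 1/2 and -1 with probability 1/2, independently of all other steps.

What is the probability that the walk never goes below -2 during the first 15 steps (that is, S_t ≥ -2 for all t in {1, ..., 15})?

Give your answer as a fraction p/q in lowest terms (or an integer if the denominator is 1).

Let f(t,s) = #length-t paths at position s with S_1..S_t all ≥ -2.
f(t,s) = f(t-1,s-1) + f(t-1,s+1) for s ≥ -2; f(t,s) = 0 for s < -2.
t=0: f(0,0)=1
t=1: f(1,-1)=1 f(1,1)=1
t=2: f(2,-2)=1 f(2,0)=2 f(2,2)=1
t=3: f(3,-1)=3 f(3,1)=3 f(3,3)=1
t=4: f(4,-2)=3 f(4,0)=6 f(4,2)=4 f(4,4)=1
t=5: f(5,-1)=9 f(5,1)=10 f(5,3)=5 f(5,5)=1
t=6: f(6,-2)=9 f(6,0)=19 f(6,2)=15 f(6,4)=6 f(6,6)=1
t=7: f(7,-1)=28 f(7,1)=34 f(7,3)=21 f(7,5)=7 f(7,7)=1
t=8: f(8,-2)=28 f(8,0)=62 f(8,2)=55 f(8,4)=28 f(8,6)=8 f(8,8)=1
t=9: f(9,-1)=90 f(9,1)=117 f(9,3)=83 f(9,5)=36 f(9,7)=9 f(9,9)=1
t=10: f(10,-2)=90 f(10,0)=207 f(10,2)=200 f(10,4)=119 f(10,6)=45 f(10,8)=10 f(10,10)=1
t=11: f(11,-1)=297 f(11,1)=407 f(11,3)=319 f(11,5)=164 f(11,7)=55 f(11,9)=11 f(11,11)=1
t=12: f(12,-2)=297 f(12,0)=704 f(12,2)=726 f(12,4)=483 f(12,6)=219 f(12,8)=66 f(12,10)=12 f(12,12)=1
t=13: f(13,-1)=1001 f(13,1)=1430 f(13,3)=1209 f(13,5)=702 f(13,7)=285 f(13,9)=78 f(13,11)=13 f(13,13)=1
t=14: f(14,-2)=1001 f(14,0)=2431 f(14,2)=2639 f(14,4)=1911 f(14,6)=987 f(14,8)=363 f(14,10)=91 f(14,12)=14 f(14,14)=1
t=15: f(15,-1)=3432 f(15,1)=5070 f(15,3)=4550 f(15,5)=2898 f(15,7)=1350 f(15,9)=454 f(15,11)=105 f(15,13)=15 f(15,15)=1
Σ_s f(15,s) = 17875
P = 17875/32768 = 17875/32768

Answer: 17875/32768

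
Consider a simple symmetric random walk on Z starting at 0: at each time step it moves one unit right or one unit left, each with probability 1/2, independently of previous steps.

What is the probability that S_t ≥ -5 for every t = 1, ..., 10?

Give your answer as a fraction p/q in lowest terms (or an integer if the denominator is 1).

Answer: 957/1024

Derivation:
Let f(t,s) = #length-t paths at position s with S_1..S_t all ≥ -5.
f(t,s) = f(t-1,s-1) + f(t-1,s+1) for s ≥ -5; f(t,s) = 0 for s < -5.
t=0: f(0,0)=1
t=1: f(1,-1)=1 f(1,1)=1
t=2: f(2,-2)=1 f(2,0)=2 f(2,2)=1
t=3: f(3,-3)=1 f(3,-1)=3 f(3,1)=3 f(3,3)=1
t=4: f(4,-4)=1 f(4,-2)=4 f(4,0)=6 f(4,2)=4 f(4,4)=1
t=5: f(5,-5)=1 f(5,-3)=5 f(5,-1)=10 f(5,1)=10 f(5,3)=5 f(5,5)=1
t=6: f(6,-4)=6 f(6,-2)=15 f(6,0)=20 f(6,2)=15 f(6,4)=6 f(6,6)=1
t=7: f(7,-5)=6 f(7,-3)=21 f(7,-1)=35 f(7,1)=35 f(7,3)=21 f(7,5)=7 f(7,7)=1
t=8: f(8,-4)=27 f(8,-2)=56 f(8,0)=70 f(8,2)=56 f(8,4)=28 f(8,6)=8 f(8,8)=1
t=9: f(9,-5)=27 f(9,-3)=83 f(9,-1)=126 f(9,1)=126 f(9,3)=84 f(9,5)=36 f(9,7)=9 f(9,9)=1
t=10: f(10,-4)=110 f(10,-2)=209 f(10,0)=252 f(10,2)=210 f(10,4)=120 f(10,6)=45 f(10,8)=10 f(10,10)=1
Σ_s f(10,s) = 957
P = 957/1024 = 957/1024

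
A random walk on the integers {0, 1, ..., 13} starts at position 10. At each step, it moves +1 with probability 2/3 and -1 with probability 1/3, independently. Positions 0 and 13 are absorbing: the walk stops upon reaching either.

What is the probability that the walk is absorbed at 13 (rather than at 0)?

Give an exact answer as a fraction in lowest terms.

Answer: 8184/8191

Derivation:
Biased walk: p = 2/3, q = 1/3, r = q/p = 1/2
Gambler's ruin: P(hit 13 before 0 | start at 10) = (1 - r^a)/(1 - r^N)
r^10 = 1/1024; r^13 = 1/8192
P = (1 - 1/1024) / (1 - 1/8192) = 1023/1024 / 8191/8192 = 8184/8191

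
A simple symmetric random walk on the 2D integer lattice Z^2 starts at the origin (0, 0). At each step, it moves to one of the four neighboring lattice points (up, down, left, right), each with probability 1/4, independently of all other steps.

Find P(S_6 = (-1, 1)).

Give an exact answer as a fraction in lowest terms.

Let h be the number of horizontal steps (so 6-h are vertical). To end at (-1,1) need (h-1)/2 right-steps and ((6-h)+1)/2 up-steps.
Sum over h with 1 ≤ h ≤ 5, h ≡ 1 (mod 2), 6-h ≡ 1 (mod 2):
h=1: C(6,1)·C(1,0)·C(5,3) = 6·1·10 = 60
h=3: C(6,3)·C(3,1)·C(3,2) = 20·3·3 = 180
h=5: C(6,5)·C(5,2)·C(1,1) = 6·10·1 = 60
Total favorable: 300
Total paths: 4^6 = 4096
P = 300/4096 = 75/1024

Answer: 75/1024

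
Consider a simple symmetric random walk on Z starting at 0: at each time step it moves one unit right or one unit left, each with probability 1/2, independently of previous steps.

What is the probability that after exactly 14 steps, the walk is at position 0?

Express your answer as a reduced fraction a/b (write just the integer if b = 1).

Answer: 429/2048

Derivation:
To return to 0 after 14 steps: need exactly 7 steps of +1 and 7 of -1.
Favorable paths: C(14,7) = 3432
Total paths: 2^14 = 16384
P = 3432/16384 = 429/2048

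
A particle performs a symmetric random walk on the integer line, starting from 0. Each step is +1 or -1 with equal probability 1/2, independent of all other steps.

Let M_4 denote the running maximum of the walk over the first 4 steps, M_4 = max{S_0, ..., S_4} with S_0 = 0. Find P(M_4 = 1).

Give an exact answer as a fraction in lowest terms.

Answer: 1/4

Derivation:
Let M_4 = max(S_0,...,S_4). Use the reflection principle: for j ≥ 1, #{paths with M_4 ≥ j} = #{S_4 ≥ j} + #{S_4 ≥ j+1}.
By reflection, #{M_4 ≥ 1} = #{S_4 ≥ 1} + #{S_4 ≥ 2} = 5 + 5 = 10.
#{M_4 ≥ 2} = #{S_4 ≥ 2} + #{S_4 ≥ 3} = 5 + 1 = 6.
#{M_4 = 1} = 10 - 6 = 4.
P(M_4 = 1) = 4/16 = 1/4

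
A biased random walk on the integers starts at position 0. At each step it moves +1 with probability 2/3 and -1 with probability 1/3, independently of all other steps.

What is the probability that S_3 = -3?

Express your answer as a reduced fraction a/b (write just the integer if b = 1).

Answer: 1/27

Derivation:
To reach position -3 after 3 steps: need 0 steps of +1 and 3 steps of -1.
Number of such sequences: C(3,0) = 1
Each has probability (2/3)^0 · (1/3)^3 = 1/27
P = 1 · 1/27 = 1/27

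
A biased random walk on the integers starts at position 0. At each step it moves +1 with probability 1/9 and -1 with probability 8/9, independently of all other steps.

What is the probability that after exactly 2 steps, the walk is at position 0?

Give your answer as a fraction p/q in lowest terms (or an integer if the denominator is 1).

Answer: 16/81

Derivation:
To be at 0 after 2 steps: need exactly 1 step of +1 and 1 of -1.
Number of such sequences: C(2,1) = 2
Each has probability (1/9)^1 · (8/9)^1 = 8/81
P = 2 · 8/81 = 16/81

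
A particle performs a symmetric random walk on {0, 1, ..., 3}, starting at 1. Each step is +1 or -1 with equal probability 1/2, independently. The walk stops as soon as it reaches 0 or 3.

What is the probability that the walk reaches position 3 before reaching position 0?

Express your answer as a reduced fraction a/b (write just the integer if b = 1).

Answer: 1/3

Derivation:
Symmetric walk (p = 1/2): the harmonic-function argument gives P(hit 3 before 0 | start at 1) = a/N.
P = 1/3 = 1/3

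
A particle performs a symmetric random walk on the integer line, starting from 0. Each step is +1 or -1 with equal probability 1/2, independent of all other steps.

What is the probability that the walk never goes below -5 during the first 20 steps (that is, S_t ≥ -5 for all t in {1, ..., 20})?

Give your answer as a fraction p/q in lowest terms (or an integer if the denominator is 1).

Let f(t,s) = #length-t paths at position s with S_1..S_t all ≥ -5.
f(t,s) = f(t-1,s-1) + f(t-1,s+1) for s ≥ -5; f(t,s) = 0 for s < -5.
t=0: f(0,0)=1
t=1: f(1,-1)=1 f(1,1)=1
t=2: f(2,-2)=1 f(2,0)=2 f(2,2)=1
t=3: f(3,-3)=1 f(3,-1)=3 f(3,1)=3 f(3,3)=1
t=4: f(4,-4)=1 f(4,-2)=4 f(4,0)=6 f(4,2)=4 f(4,4)=1
t=5: f(5,-5)=1 f(5,-3)=5 f(5,-1)=10 f(5,1)=10 f(5,3)=5 f(5,5)=1
t=6: f(6,-4)=6 f(6,-2)=15 f(6,0)=20 f(6,2)=15 f(6,4)=6 f(6,6)=1
t=7: f(7,-5)=6 f(7,-3)=21 f(7,-1)=35 f(7,1)=35 f(7,3)=21 f(7,5)=7 f(7,7)=1
t=8: f(8,-4)=27 f(8,-2)=56 f(8,0)=70 f(8,2)=56 f(8,4)=28 f(8,6)=8 f(8,8)=1
t=9: f(9,-5)=27 f(9,-3)=83 f(9,-1)=126 f(9,1)=126 f(9,3)=84 f(9,5)=36 f(9,7)=9 f(9,9)=1
t=10: f(10,-4)=110 f(10,-2)=209 f(10,0)=252 f(10,2)=210 f(10,4)=120 f(10,6)=45 f(10,8)=10 f(10,10)=1
t=11: f(11,-5)=110 f(11,-3)=319 f(11,-1)=461 f(11,1)=462 f(11,3)=330 f(11,5)=165 f(11,7)=55 f(11,9)=11 f(11,11)=1
t=12: f(12,-4)=429 f(12,-2)=780 f(12,0)=923 f(12,2)=792 f(12,4)=495 f(12,6)=220 f(12,8)=66 f(12,10)=12 f(12,12)=1
t=13: f(13,-5)=429 f(13,-3)=1209 f(13,-1)=1703 f(13,1)=1715 f(13,3)=1287 f(13,5)=715 f(13,7)=286 f(13,9)=78 f(13,11)=13 f(13,13)=1
t=14: f(14,-4)=1638 f(14,-2)=2912 f(14,0)=3418 f(14,2)=3002 f(14,4)=2002 f(14,6)=1001 f(14,8)=364 f(14,10)=91 f(14,12)=14 f(14,14)=1
t=15: f(15,-5)=1638 f(15,-3)=4550 f(15,-1)=6330 f(15,1)=6420 f(15,3)=5004 f(15,5)=3003 f(15,7)=1365 f(15,9)=455 f(15,11)=105 f(15,13)=15 f(15,15)=1
t=16: f(16,-4)=6188 f(16,-2)=10880 f(16,0)=12750 f(16,2)=11424 f(16,4)=8007 f(16,6)=4368 f(16,8)=1820 f(16,10)=560 f(16,12)=120 f(16,14)=16 f(16,16)=1
t=17: f(17,-5)=6188 f(17,-3)=17068 f(17,-1)=23630 f(17,1)=24174 f(17,3)=19431 f(17,5)=12375 f(17,7)=6188 f(17,9)=2380 f(17,11)=680 f(17,13)=136 f(17,15)=17 f(17,17)=1
t=18: f(18,-4)=23256 f(18,-2)=40698 f(18,0)=47804 f(18,2)=43605 f(18,4)=31806 f(18,6)=18563 f(18,8)=8568 f(18,10)=3060 f(18,12)=816 f(18,14)=153 f(18,16)=18 f(18,18)=1
t=19: f(19,-5)=23256 f(19,-3)=63954 f(19,-1)=88502 f(19,1)=91409 f(19,3)=75411 f(19,5)=50369 f(19,7)=27131 f(19,9)=11628 f(19,11)=3876 f(19,13)=969 f(19,15)=171 f(19,17)=19 f(19,19)=1
t=20: f(20,-4)=87210 f(20,-2)=152456 f(20,0)=179911 f(20,2)=166820 f(20,4)=125780 f(20,6)=77500 f(20,8)=38759 f(20,10)=15504 f(20,12)=4845 f(20,14)=1140 f(20,16)=190 f(20,18)=20 f(20,20)=1
Σ_s f(20,s) = 850136
P = 850136/1048576 = 106267/131072

Answer: 106267/131072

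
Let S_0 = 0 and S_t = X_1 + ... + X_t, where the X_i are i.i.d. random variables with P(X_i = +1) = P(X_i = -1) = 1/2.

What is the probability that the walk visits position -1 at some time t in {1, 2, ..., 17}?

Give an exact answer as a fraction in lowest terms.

Count via complement. Let g(t,s) = #length-t paths at position s with S_1..S_t all ≠ -1.
g(t,s) = g(t-1,s-1) + g(t-1,s+1) for s ≠ -1; g(t,-1) = 0.
t=0: g(0,0)=1
t=1: g(1,1)=1
t=2: g(2,0)=1 g(2,2)=1
t=3: g(3,1)=2 g(3,3)=1
t=4: g(4,0)=2 g(4,2)=3 g(4,4)=1
t=5: g(5,1)=5 g(5,3)=4 g(5,5)=1
t=6: g(6,0)=5 g(6,2)=9 g(6,4)=5 g(6,6)=1
t=7: g(7,1)=14 g(7,3)=14 g(7,5)=6 g(7,7)=1
t=8: g(8,0)=14 g(8,2)=28 g(8,4)=20 g(8,6)=7 g(8,8)=1
t=9: g(9,1)=42 g(9,3)=48 g(9,5)=27 g(9,7)=8 g(9,9)=1
t=10: g(10,0)=42 g(10,2)=90 g(10,4)=75 g(10,6)=35 g(10,8)=9 g(10,10)=1
t=11: g(11,1)=132 g(11,3)=165 g(11,5)=110 g(11,7)=44 g(11,9)=10 g(11,11)=1
t=12: g(12,0)=132 g(12,2)=297 g(12,4)=275 g(12,6)=154 g(12,8)=54 g(12,10)=11 g(12,12)=1
t=13: g(13,1)=429 g(13,3)=572 g(13,5)=429 g(13,7)=208 g(13,9)=65 g(13,11)=12 g(13,13)=1
t=14: g(14,0)=429 g(14,2)=1001 g(14,4)=1001 g(14,6)=637 g(14,8)=273 g(14,10)=77 g(14,12)=13 g(14,14)=1
t=15: g(15,1)=1430 g(15,3)=2002 g(15,5)=1638 g(15,7)=910 g(15,9)=350 g(15,11)=90 g(15,13)=14 g(15,15)=1
t=16: g(16,0)=1430 g(16,2)=3432 g(16,4)=3640 g(16,6)=2548 g(16,8)=1260 g(16,10)=440 g(16,12)=104 g(16,14)=15 g(16,16)=1
t=17: g(17,1)=4862 g(17,3)=7072 g(17,5)=6188 g(17,7)=3808 g(17,9)=1700 g(17,11)=544 g(17,13)=119 g(17,15)=16 g(17,17)=1
Paths never hitting -1: Σ_s g(17,s) = 24310
Paths hitting -1: 2^17 - 24310 = 106762
P = 106762/131072 = 53381/65536

Answer: 53381/65536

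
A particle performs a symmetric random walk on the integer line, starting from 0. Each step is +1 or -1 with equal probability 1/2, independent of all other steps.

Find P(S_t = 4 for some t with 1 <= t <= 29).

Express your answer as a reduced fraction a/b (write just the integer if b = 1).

Answer: 123012781/268435456

Derivation:
Count via complement. Let g(t,s) = #length-t paths at position s with S_1..S_t all ≠ 4.
g(t,s) = g(t-1,s-1) + g(t-1,s+1) for s ≠ 4; g(t,4) = 0.
t=0: g(0,0)=1
t=1: g(1,-1)=1 g(1,1)=1
t=2: g(2,-2)=1 g(2,0)=2 g(2,2)=1
t=3: g(3,-3)=1 g(3,-1)=3 g(3,1)=3 g(3,3)=1
t=4: g(4,-4)=1 g(4,-2)=4 g(4,0)=6 g(4,2)=4
t=5: g(5,-5)=1 g(5,-3)=5 g(5,-1)=10 g(5,1)=10 g(5,3)=4
t=6: g(6,-6)=1 g(6,-4)=6 g(6,-2)=15 g(6,0)=20 g(6,2)=14
t=7: g(7,-7)=1 g(7,-5)=7 g(7,-3)=21 g(7,-1)=35 g(7,1)=34 g(7,3)=14
t=8: g(8,-8)=1 g(8,-6)=8 g(8,-4)=28 g(8,-2)=56 g(8,0)=69 g(8,2)=48
t=9: g(9,-9)=1 g(9,-7)=9 g(9,-5)=36 g(9,-3)=84 g(9,-1)=125 g(9,1)=117 g(9,3)=48
t=10: g(10,-10)=1 g(10,-8)=10 g(10,-6)=45 g(10,-4)=120 g(10,-2)=209 g(10,0)=242 g(10,2)=165
t=11: g(11,-11)=1 g(11,-9)=11 g(11,-7)=55 g(11,-5)=165 g(11,-3)=329 g(11,-1)=451 g(11,1)=407 g(11,3)=165
t=12: g(12,-12)=1 g(12,-10)=12 g(12,-8)=66 g(12,-6)=220 g(12,-4)=494 g(12,-2)=780 g(12,0)=858 g(12,2)=572
t=13: g(13,-13)=1 g(13,-11)=13 g(13,-9)=78 g(13,-7)=286 g(13,-5)=714 g(13,-3)=1274 g(13,-1)=1638 g(13,1)=1430 g(13,3)=572
t=14: g(14,-14)=1 g(14,-12)=14 g(14,-10)=91 g(14,-8)=364 g(14,-6)=1000 g(14,-4)=1988 g(14,-2)=2912 g(14,0)=3068 g(14,2)=2002
t=15: g(15,-15)=1 g(15,-13)=15 g(15,-11)=105 g(15,-9)=455 g(15,-7)=1364 g(15,-5)=2988 g(15,-3)=4900 g(15,-1)=5980 g(15,1)=5070 g(15,3)=2002
t=16: g(16,-16)=1 g(16,-14)=16 g(16,-12)=120 g(16,-10)=560 g(16,-8)=1819 g(16,-6)=4352 g(16,-4)=7888 g(16,-2)=10880 g(16,0)=11050 g(16,2)=7072
t=17: g(17,-17)=1 g(17,-15)=17 g(17,-13)=136 g(17,-11)=680 g(17,-9)=2379 g(17,-7)=6171 g(17,-5)=12240 g(17,-3)=18768 g(17,-1)=21930 g(17,1)=18122 g(17,3)=7072
t=18: g(18,-18)=1 g(18,-16)=18 g(18,-14)=153 g(18,-12)=816 g(18,-10)=3059 g(18,-8)=8550 g(18,-6)=18411 g(18,-4)=31008 g(18,-2)=40698 g(18,0)=40052 g(18,2)=25194
t=19: g(19,-19)=1 g(19,-17)=19 g(19,-15)=171 g(19,-13)=969 g(19,-11)=3875 g(19,-9)=11609 g(19,-7)=26961 g(19,-5)=49419 g(19,-3)=71706 g(19,-1)=80750 g(19,1)=65246 g(19,3)=25194
t=20: g(20,-20)=1 g(20,-18)=20 g(20,-16)=190 g(20,-14)=1140 g(20,-12)=4844 g(20,-10)=15484 g(20,-8)=38570 g(20,-6)=76380 g(20,-4)=121125 g(20,-2)=152456 g(20,0)=145996 g(20,2)=90440
t=21: g(21,-21)=1 g(21,-19)=21 g(21,-17)=210 g(21,-15)=1330 g(21,-13)=5984 g(21,-11)=20328 g(21,-9)=54054 g(21,-7)=114950 g(21,-5)=197505 g(21,-3)=273581 g(21,-1)=298452 g(21,1)=236436 g(21,3)=90440
t=22: g(22,-22)=1 g(22,-20)=22 g(22,-18)=231 g(22,-16)=1540 g(22,-14)=7314 g(22,-12)=26312 g(22,-10)=74382 g(22,-8)=169004 g(22,-6)=312455 g(22,-4)=471086 g(22,-2)=572033 g(22,0)=534888 g(22,2)=326876
t=23: g(23,-23)=1 g(23,-21)=23 g(23,-19)=253 g(23,-17)=1771 g(23,-15)=8854 g(23,-13)=33626 g(23,-11)=100694 g(23,-9)=243386 g(23,-7)=481459 g(23,-5)=783541 g(23,-3)=1043119 g(23,-1)=1106921 g(23,1)=861764 g(23,3)=326876
t=24: g(24,-24)=1 g(24,-22)=24 g(24,-20)=276 g(24,-18)=2024 g(24,-16)=10625 g(24,-14)=42480 g(24,-12)=134320 g(24,-10)=344080 g(24,-8)=724845 g(24,-6)=1265000 g(24,-4)=1826660 g(24,-2)=2150040 g(24,0)=1968685 g(24,2)=1188640
t=25: g(25,-25)=1 g(25,-23)=25 g(25,-21)=300 g(25,-19)=2300 g(25,-17)=12649 g(25,-15)=53105 g(25,-13)=176800 g(25,-11)=478400 g(25,-9)=1068925 g(25,-7)=1989845 g(25,-5)=3091660 g(25,-3)=3976700 g(25,-1)=4118725 g(25,1)=3157325 g(25,3)=1188640
t=26: g(26,-26)=1 g(26,-24)=26 g(26,-22)=325 g(26,-20)=2600 g(26,-18)=14949 g(26,-16)=65754 g(26,-14)=229905 g(26,-12)=655200 g(26,-10)=1547325 g(26,-8)=3058770 g(26,-6)=5081505 g(26,-4)=7068360 g(26,-2)=8095425 g(26,0)=7276050 g(26,2)=4345965
t=27: g(27,-27)=1 g(27,-25)=27 g(27,-23)=351 g(27,-21)=2925 g(27,-19)=17549 g(27,-17)=80703 g(27,-15)=295659 g(27,-13)=885105 g(27,-11)=2202525 g(27,-9)=4606095 g(27,-7)=8140275 g(27,-5)=12149865 g(27,-3)=15163785 g(27,-1)=15371475 g(27,1)=11622015 g(27,3)=4345965
t=28: g(28,-28)=1 g(28,-26)=28 g(28,-24)=378 g(28,-22)=3276 g(28,-20)=20474 g(28,-18)=98252 g(28,-16)=376362 g(28,-14)=1180764 g(28,-12)=3087630 g(28,-10)=6808620 g(28,-8)=12746370 g(28,-6)=20290140 g(28,-4)=27313650 g(28,-2)=30535260 g(28,0)=26993490 g(28,2)=15967980
t=29: g(29,-29)=1 g(29,-27)=29 g(29,-25)=406 g(29,-23)=3654 g(29,-21)=23750 g(29,-19)=118726 g(29,-17)=474614 g(29,-15)=1557126 g(29,-13)=4268394 g(29,-11)=9896250 g(29,-9)=19554990 g(29,-7)=33036510 g(29,-5)=47603790 g(29,-3)=57848910 g(29,-1)=57528750 g(29,1)=42961470 g(29,3)=15967980
Paths never hitting 4: Σ_s g(29,s) = 290845350
Paths hitting 4: 2^29 - 290845350 = 246025562
P = 246025562/536870912 = 123012781/268435456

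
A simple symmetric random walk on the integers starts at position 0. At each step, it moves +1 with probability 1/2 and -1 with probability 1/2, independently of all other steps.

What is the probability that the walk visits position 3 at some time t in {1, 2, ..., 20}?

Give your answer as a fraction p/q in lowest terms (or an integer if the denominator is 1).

Answer: 131975/262144

Derivation:
Count via complement. Let g(t,s) = #length-t paths at position s with S_1..S_t all ≠ 3.
g(t,s) = g(t-1,s-1) + g(t-1,s+1) for s ≠ 3; g(t,3) = 0.
t=0: g(0,0)=1
t=1: g(1,-1)=1 g(1,1)=1
t=2: g(2,-2)=1 g(2,0)=2 g(2,2)=1
t=3: g(3,-3)=1 g(3,-1)=3 g(3,1)=3
t=4: g(4,-4)=1 g(4,-2)=4 g(4,0)=6 g(4,2)=3
t=5: g(5,-5)=1 g(5,-3)=5 g(5,-1)=10 g(5,1)=9
t=6: g(6,-6)=1 g(6,-4)=6 g(6,-2)=15 g(6,0)=19 g(6,2)=9
t=7: g(7,-7)=1 g(7,-5)=7 g(7,-3)=21 g(7,-1)=34 g(7,1)=28
t=8: g(8,-8)=1 g(8,-6)=8 g(8,-4)=28 g(8,-2)=55 g(8,0)=62 g(8,2)=28
t=9: g(9,-9)=1 g(9,-7)=9 g(9,-5)=36 g(9,-3)=83 g(9,-1)=117 g(9,1)=90
t=10: g(10,-10)=1 g(10,-8)=10 g(10,-6)=45 g(10,-4)=119 g(10,-2)=200 g(10,0)=207 g(10,2)=90
t=11: g(11,-11)=1 g(11,-9)=11 g(11,-7)=55 g(11,-5)=164 g(11,-3)=319 g(11,-1)=407 g(11,1)=297
t=12: g(12,-12)=1 g(12,-10)=12 g(12,-8)=66 g(12,-6)=219 g(12,-4)=483 g(12,-2)=726 g(12,0)=704 g(12,2)=297
t=13: g(13,-13)=1 g(13,-11)=13 g(13,-9)=78 g(13,-7)=285 g(13,-5)=702 g(13,-3)=1209 g(13,-1)=1430 g(13,1)=1001
t=14: g(14,-14)=1 g(14,-12)=14 g(14,-10)=91 g(14,-8)=363 g(14,-6)=987 g(14,-4)=1911 g(14,-2)=2639 g(14,0)=2431 g(14,2)=1001
t=15: g(15,-15)=1 g(15,-13)=15 g(15,-11)=105 g(15,-9)=454 g(15,-7)=1350 g(15,-5)=2898 g(15,-3)=4550 g(15,-1)=5070 g(15,1)=3432
t=16: g(16,-16)=1 g(16,-14)=16 g(16,-12)=120 g(16,-10)=559 g(16,-8)=1804 g(16,-6)=4248 g(16,-4)=7448 g(16,-2)=9620 g(16,0)=8502 g(16,2)=3432
t=17: g(17,-17)=1 g(17,-15)=17 g(17,-13)=136 g(17,-11)=679 g(17,-9)=2363 g(17,-7)=6052 g(17,-5)=11696 g(17,-3)=17068 g(17,-1)=18122 g(17,1)=11934
t=18: g(18,-18)=1 g(18,-16)=18 g(18,-14)=153 g(18,-12)=815 g(18,-10)=3042 g(18,-8)=8415 g(18,-6)=17748 g(18,-4)=28764 g(18,-2)=35190 g(18,0)=30056 g(18,2)=11934
t=19: g(19,-19)=1 g(19,-17)=19 g(19,-15)=171 g(19,-13)=968 g(19,-11)=3857 g(19,-9)=11457 g(19,-7)=26163 g(19,-5)=46512 g(19,-3)=63954 g(19,-1)=65246 g(19,1)=41990
t=20: g(20,-20)=1 g(20,-18)=20 g(20,-16)=190 g(20,-14)=1139 g(20,-12)=4825 g(20,-10)=15314 g(20,-8)=37620 g(20,-6)=72675 g(20,-4)=110466 g(20,-2)=129200 g(20,0)=107236 g(20,2)=41990
Paths never hitting 3: Σ_s g(20,s) = 520676
Paths hitting 3: 2^20 - 520676 = 527900
P = 527900/1048576 = 131975/262144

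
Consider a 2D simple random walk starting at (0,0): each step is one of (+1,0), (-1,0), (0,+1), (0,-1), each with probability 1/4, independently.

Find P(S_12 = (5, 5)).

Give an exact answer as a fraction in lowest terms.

Let h be the number of horizontal steps (so 12-h are vertical). To end at (5,5) need (h+5)/2 right-steps and ((12-h)+5)/2 up-steps.
Sum over h with 5 ≤ h ≤ 7, h ≡ 1 (mod 2), 12-h ≡ 1 (mod 2):
h=5: C(12,5)·C(5,5)·C(7,6) = 792·1·7 = 5544
h=7: C(12,7)·C(7,6)·C(5,5) = 792·7·1 = 5544
Total favorable: 11088
Total paths: 4^12 = 16777216
P = 11088/16777216 = 693/1048576

Answer: 693/1048576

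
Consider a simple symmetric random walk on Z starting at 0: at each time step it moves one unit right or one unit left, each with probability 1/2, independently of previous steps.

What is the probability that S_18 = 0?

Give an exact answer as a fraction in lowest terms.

Answer: 12155/65536

Derivation:
To return to 0 after 18 steps: need exactly 9 steps of +1 and 9 of -1.
Favorable paths: C(18,9) = 48620
Total paths: 2^18 = 262144
P = 48620/262144 = 12155/65536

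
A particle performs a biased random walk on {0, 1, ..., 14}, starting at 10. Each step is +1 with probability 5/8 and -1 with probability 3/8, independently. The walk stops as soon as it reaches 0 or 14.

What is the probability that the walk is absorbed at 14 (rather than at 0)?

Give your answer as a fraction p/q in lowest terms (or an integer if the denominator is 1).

Biased walk: p = 5/8, q = 3/8, r = q/p = 3/5
Gambler's ruin: P(hit 14 before 0 | start at 10) = (1 - r^a)/(1 - r^N)
r^10 = 59049/9765625; r^14 = 4782969/6103515625
P = (1 - 59049/9765625) / (1 - 4782969/6103515625) = 9706576/9765625 / 6098732656/6103515625 = 379163125/381170791

Answer: 379163125/381170791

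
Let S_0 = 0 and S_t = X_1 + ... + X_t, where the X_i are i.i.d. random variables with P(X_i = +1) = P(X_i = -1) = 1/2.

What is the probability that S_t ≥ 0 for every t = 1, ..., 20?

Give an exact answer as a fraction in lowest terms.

Answer: 46189/262144

Derivation:
Let f(t,s) = #length-t paths at position s with S_1..S_t all ≥ 0.
f(t,s) = f(t-1,s-1) + f(t-1,s+1) for s ≥ 0; f(t,s) = 0 for s < 0.
t=0: f(0,0)=1
t=1: f(1,1)=1
t=2: f(2,0)=1 f(2,2)=1
t=3: f(3,1)=2 f(3,3)=1
t=4: f(4,0)=2 f(4,2)=3 f(4,4)=1
t=5: f(5,1)=5 f(5,3)=4 f(5,5)=1
t=6: f(6,0)=5 f(6,2)=9 f(6,4)=5 f(6,6)=1
t=7: f(7,1)=14 f(7,3)=14 f(7,5)=6 f(7,7)=1
t=8: f(8,0)=14 f(8,2)=28 f(8,4)=20 f(8,6)=7 f(8,8)=1
t=9: f(9,1)=42 f(9,3)=48 f(9,5)=27 f(9,7)=8 f(9,9)=1
t=10: f(10,0)=42 f(10,2)=90 f(10,4)=75 f(10,6)=35 f(10,8)=9 f(10,10)=1
t=11: f(11,1)=132 f(11,3)=165 f(11,5)=110 f(11,7)=44 f(11,9)=10 f(11,11)=1
t=12: f(12,0)=132 f(12,2)=297 f(12,4)=275 f(12,6)=154 f(12,8)=54 f(12,10)=11 f(12,12)=1
t=13: f(13,1)=429 f(13,3)=572 f(13,5)=429 f(13,7)=208 f(13,9)=65 f(13,11)=12 f(13,13)=1
t=14: f(14,0)=429 f(14,2)=1001 f(14,4)=1001 f(14,6)=637 f(14,8)=273 f(14,10)=77 f(14,12)=13 f(14,14)=1
t=15: f(15,1)=1430 f(15,3)=2002 f(15,5)=1638 f(15,7)=910 f(15,9)=350 f(15,11)=90 f(15,13)=14 f(15,15)=1
t=16: f(16,0)=1430 f(16,2)=3432 f(16,4)=3640 f(16,6)=2548 f(16,8)=1260 f(16,10)=440 f(16,12)=104 f(16,14)=15 f(16,16)=1
t=17: f(17,1)=4862 f(17,3)=7072 f(17,5)=6188 f(17,7)=3808 f(17,9)=1700 f(17,11)=544 f(17,13)=119 f(17,15)=16 f(17,17)=1
t=18: f(18,0)=4862 f(18,2)=11934 f(18,4)=13260 f(18,6)=9996 f(18,8)=5508 f(18,10)=2244 f(18,12)=663 f(18,14)=135 f(18,16)=17 f(18,18)=1
t=19: f(19,1)=16796 f(19,3)=25194 f(19,5)=23256 f(19,7)=15504 f(19,9)=7752 f(19,11)=2907 f(19,13)=798 f(19,15)=152 f(19,17)=18 f(19,19)=1
t=20: f(20,0)=16796 f(20,2)=41990 f(20,4)=48450 f(20,6)=38760 f(20,8)=23256 f(20,10)=10659 f(20,12)=3705 f(20,14)=950 f(20,16)=170 f(20,18)=19 f(20,20)=1
Σ_s f(20,s) = 184756
P = 184756/1048576 = 46189/262144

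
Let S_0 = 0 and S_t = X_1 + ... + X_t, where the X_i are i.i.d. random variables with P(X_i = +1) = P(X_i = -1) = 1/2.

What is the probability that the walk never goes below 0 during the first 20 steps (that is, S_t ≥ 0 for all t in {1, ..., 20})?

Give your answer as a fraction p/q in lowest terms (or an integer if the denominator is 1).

Answer: 46189/262144

Derivation:
Let f(t,s) = #length-t paths at position s with S_1..S_t all ≥ 0.
f(t,s) = f(t-1,s-1) + f(t-1,s+1) for s ≥ 0; f(t,s) = 0 for s < 0.
t=0: f(0,0)=1
t=1: f(1,1)=1
t=2: f(2,0)=1 f(2,2)=1
t=3: f(3,1)=2 f(3,3)=1
t=4: f(4,0)=2 f(4,2)=3 f(4,4)=1
t=5: f(5,1)=5 f(5,3)=4 f(5,5)=1
t=6: f(6,0)=5 f(6,2)=9 f(6,4)=5 f(6,6)=1
t=7: f(7,1)=14 f(7,3)=14 f(7,5)=6 f(7,7)=1
t=8: f(8,0)=14 f(8,2)=28 f(8,4)=20 f(8,6)=7 f(8,8)=1
t=9: f(9,1)=42 f(9,3)=48 f(9,5)=27 f(9,7)=8 f(9,9)=1
t=10: f(10,0)=42 f(10,2)=90 f(10,4)=75 f(10,6)=35 f(10,8)=9 f(10,10)=1
t=11: f(11,1)=132 f(11,3)=165 f(11,5)=110 f(11,7)=44 f(11,9)=10 f(11,11)=1
t=12: f(12,0)=132 f(12,2)=297 f(12,4)=275 f(12,6)=154 f(12,8)=54 f(12,10)=11 f(12,12)=1
t=13: f(13,1)=429 f(13,3)=572 f(13,5)=429 f(13,7)=208 f(13,9)=65 f(13,11)=12 f(13,13)=1
t=14: f(14,0)=429 f(14,2)=1001 f(14,4)=1001 f(14,6)=637 f(14,8)=273 f(14,10)=77 f(14,12)=13 f(14,14)=1
t=15: f(15,1)=1430 f(15,3)=2002 f(15,5)=1638 f(15,7)=910 f(15,9)=350 f(15,11)=90 f(15,13)=14 f(15,15)=1
t=16: f(16,0)=1430 f(16,2)=3432 f(16,4)=3640 f(16,6)=2548 f(16,8)=1260 f(16,10)=440 f(16,12)=104 f(16,14)=15 f(16,16)=1
t=17: f(17,1)=4862 f(17,3)=7072 f(17,5)=6188 f(17,7)=3808 f(17,9)=1700 f(17,11)=544 f(17,13)=119 f(17,15)=16 f(17,17)=1
t=18: f(18,0)=4862 f(18,2)=11934 f(18,4)=13260 f(18,6)=9996 f(18,8)=5508 f(18,10)=2244 f(18,12)=663 f(18,14)=135 f(18,16)=17 f(18,18)=1
t=19: f(19,1)=16796 f(19,3)=25194 f(19,5)=23256 f(19,7)=15504 f(19,9)=7752 f(19,11)=2907 f(19,13)=798 f(19,15)=152 f(19,17)=18 f(19,19)=1
t=20: f(20,0)=16796 f(20,2)=41990 f(20,4)=48450 f(20,6)=38760 f(20,8)=23256 f(20,10)=10659 f(20,12)=3705 f(20,14)=950 f(20,16)=170 f(20,18)=19 f(20,20)=1
Σ_s f(20,s) = 184756
P = 184756/1048576 = 46189/262144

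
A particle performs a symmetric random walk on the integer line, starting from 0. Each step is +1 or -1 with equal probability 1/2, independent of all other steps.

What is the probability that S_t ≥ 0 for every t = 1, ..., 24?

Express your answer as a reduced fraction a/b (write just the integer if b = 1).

Let f(t,s) = #length-t paths at position s with S_1..S_t all ≥ 0.
f(t,s) = f(t-1,s-1) + f(t-1,s+1) for s ≥ 0; f(t,s) = 0 for s < 0.
t=0: f(0,0)=1
t=1: f(1,1)=1
t=2: f(2,0)=1 f(2,2)=1
t=3: f(3,1)=2 f(3,3)=1
t=4: f(4,0)=2 f(4,2)=3 f(4,4)=1
t=5: f(5,1)=5 f(5,3)=4 f(5,5)=1
t=6: f(6,0)=5 f(6,2)=9 f(6,4)=5 f(6,6)=1
t=7: f(7,1)=14 f(7,3)=14 f(7,5)=6 f(7,7)=1
t=8: f(8,0)=14 f(8,2)=28 f(8,4)=20 f(8,6)=7 f(8,8)=1
t=9: f(9,1)=42 f(9,3)=48 f(9,5)=27 f(9,7)=8 f(9,9)=1
t=10: f(10,0)=42 f(10,2)=90 f(10,4)=75 f(10,6)=35 f(10,8)=9 f(10,10)=1
t=11: f(11,1)=132 f(11,3)=165 f(11,5)=110 f(11,7)=44 f(11,9)=10 f(11,11)=1
t=12: f(12,0)=132 f(12,2)=297 f(12,4)=275 f(12,6)=154 f(12,8)=54 f(12,10)=11 f(12,12)=1
t=13: f(13,1)=429 f(13,3)=572 f(13,5)=429 f(13,7)=208 f(13,9)=65 f(13,11)=12 f(13,13)=1
t=14: f(14,0)=429 f(14,2)=1001 f(14,4)=1001 f(14,6)=637 f(14,8)=273 f(14,10)=77 f(14,12)=13 f(14,14)=1
t=15: f(15,1)=1430 f(15,3)=2002 f(15,5)=1638 f(15,7)=910 f(15,9)=350 f(15,11)=90 f(15,13)=14 f(15,15)=1
t=16: f(16,0)=1430 f(16,2)=3432 f(16,4)=3640 f(16,6)=2548 f(16,8)=1260 f(16,10)=440 f(16,12)=104 f(16,14)=15 f(16,16)=1
t=17: f(17,1)=4862 f(17,3)=7072 f(17,5)=6188 f(17,7)=3808 f(17,9)=1700 f(17,11)=544 f(17,13)=119 f(17,15)=16 f(17,17)=1
t=18: f(18,0)=4862 f(18,2)=11934 f(18,4)=13260 f(18,6)=9996 f(18,8)=5508 f(18,10)=2244 f(18,12)=663 f(18,14)=135 f(18,16)=17 f(18,18)=1
t=19: f(19,1)=16796 f(19,3)=25194 f(19,5)=23256 f(19,7)=15504 f(19,9)=7752 f(19,11)=2907 f(19,13)=798 f(19,15)=152 f(19,17)=18 f(19,19)=1
t=20: f(20,0)=16796 f(20,2)=41990 f(20,4)=48450 f(20,6)=38760 f(20,8)=23256 f(20,10)=10659 f(20,12)=3705 f(20,14)=950 f(20,16)=170 f(20,18)=19 f(20,20)=1
t=21: f(21,1)=58786 f(21,3)=90440 f(21,5)=87210 f(21,7)=62016 f(21,9)=33915 f(21,11)=14364 f(21,13)=4655 f(21,15)=1120 f(21,17)=189 f(21,19)=20 f(21,21)=1
t=22: f(22,0)=58786 f(22,2)=149226 f(22,4)=177650 f(22,6)=149226 f(22,8)=95931 f(22,10)=48279 f(22,12)=19019 f(22,14)=5775 f(22,16)=1309 f(22,18)=209 f(22,20)=21 f(22,22)=1
t=23: f(23,1)=208012 f(23,3)=326876 f(23,5)=326876 f(23,7)=245157 f(23,9)=144210 f(23,11)=67298 f(23,13)=24794 f(23,15)=7084 f(23,17)=1518 f(23,19)=230 f(23,21)=22 f(23,23)=1
t=24: f(24,0)=208012 f(24,2)=534888 f(24,4)=653752 f(24,6)=572033 f(24,8)=389367 f(24,10)=211508 f(24,12)=92092 f(24,14)=31878 f(24,16)=8602 f(24,18)=1748 f(24,20)=252 f(24,22)=23 f(24,24)=1
Σ_s f(24,s) = 2704156
P = 2704156/16777216 = 676039/4194304

Answer: 676039/4194304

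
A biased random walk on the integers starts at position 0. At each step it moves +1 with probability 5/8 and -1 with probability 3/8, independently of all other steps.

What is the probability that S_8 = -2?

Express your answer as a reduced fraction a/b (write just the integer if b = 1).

Answer: 212625/2097152

Derivation:
To reach position -2 after 8 steps: need 3 steps of +1 and 5 steps of -1.
Number of such sequences: C(8,3) = 56
Each has probability (5/8)^3 · (3/8)^5 = 30375/16777216
P = 56 · 30375/16777216 = 212625/2097152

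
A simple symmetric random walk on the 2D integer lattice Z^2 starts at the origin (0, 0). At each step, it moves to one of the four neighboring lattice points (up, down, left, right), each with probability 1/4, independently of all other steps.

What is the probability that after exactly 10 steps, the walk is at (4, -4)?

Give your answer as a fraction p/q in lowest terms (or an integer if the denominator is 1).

Answer: 315/131072

Derivation:
Let h be the number of horizontal steps (so 10-h are vertical). To end at (4,-4) need (h+4)/2 right-steps and ((10-h)-4)/2 up-steps.
Sum over h with 4 ≤ h ≤ 6, h ≡ 0 (mod 2), 10-h ≡ 0 (mod 2):
h=4: C(10,4)·C(4,4)·C(6,1) = 210·1·6 = 1260
h=6: C(10,6)·C(6,5)·C(4,0) = 210·6·1 = 1260
Total favorable: 2520
Total paths: 4^10 = 1048576
P = 2520/1048576 = 315/131072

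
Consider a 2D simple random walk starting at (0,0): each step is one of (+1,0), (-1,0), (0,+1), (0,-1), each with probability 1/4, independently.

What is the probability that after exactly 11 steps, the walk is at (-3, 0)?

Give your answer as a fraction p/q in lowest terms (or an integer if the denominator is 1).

Let h be the number of horizontal steps (so 11-h are vertical). To end at (-3,0) need (h-3)/2 right-steps and ((11-h)+0)/2 up-steps.
Sum over h with 3 ≤ h ≤ 11, h ≡ 1 (mod 2), 11-h ≡ 0 (mod 2):
h=3: C(11,3)·C(3,0)·C(8,4) = 165·1·70 = 11550
h=5: C(11,5)·C(5,1)·C(6,3) = 462·5·20 = 46200
h=7: C(11,7)·C(7,2)·C(4,2) = 330·21·6 = 41580
h=9: C(11,9)·C(9,3)·C(2,1) = 55·84·2 = 9240
h=11: C(11,11)·C(11,4)·C(0,0) = 1·330·1 = 330
Total favorable: 108900
Total paths: 4^11 = 4194304
P = 108900/4194304 = 27225/1048576

Answer: 27225/1048576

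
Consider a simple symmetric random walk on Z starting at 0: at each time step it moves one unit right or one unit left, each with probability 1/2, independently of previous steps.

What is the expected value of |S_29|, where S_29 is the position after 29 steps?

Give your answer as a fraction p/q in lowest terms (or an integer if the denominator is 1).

S_29 takes values m ≡ 1 (mod 2) with |m| ≤ 29; P(S_29=m) = C(29,(29+m)/2)/2^29.
Total paths: 2^29 = 536870912
Distribution: P(S=-29)=1/536870912, P(S=-27)=29/536870912, P(S=-25)=406/536870912, P(S=-23)=3654/536870912, P(S=-21)=23751/536870912, P(S=-19)=118755/536870912, P(S=-17)=475020/536870912, P(S=-15)=1560780/536870912, P(S=-13)=4292145/536870912, P(S=-11)=10015005/536870912, P(S=-9)=20030010/536870912, P(S=-7)=34597290/536870912, P(S=-5)=51895935/536870912, P(S=-3)=67863915/536870912, P(S=-1)=77558760/536870912, P(S=1)=77558760/536870912, P(S=3)=67863915/536870912, P(S=5)=51895935/536870912, P(S=7)=34597290/536870912, P(S=9)=20030010/536870912, P(S=11)=10015005/536870912, P(S=13)=4292145/536870912, P(S=15)=1560780/536870912, P(S=17)=475020/536870912, P(S=19)=118755/536870912, P(S=21)=23751/536870912, P(S=23)=3654/536870912, P(S=25)=406/536870912, P(S=27)=29/536870912, P(S=29)=1/536870912
E[|S_29|] = Σ_m |m|·P(S_29=m) = 2326762800/536870912 = 145422675/33554432

Answer: 145422675/33554432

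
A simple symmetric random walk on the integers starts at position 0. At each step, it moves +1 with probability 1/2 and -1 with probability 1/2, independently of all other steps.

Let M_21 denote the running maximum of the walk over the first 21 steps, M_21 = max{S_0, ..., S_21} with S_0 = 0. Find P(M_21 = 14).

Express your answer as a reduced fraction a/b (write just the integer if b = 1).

Answer: 665/1048576

Derivation:
Let M_21 = max(S_0,...,S_21). Use the reflection principle: for j ≥ 1, #{paths with M_21 ≥ j} = #{S_21 ≥ j} + #{S_21 ≥ j+1}.
By reflection, #{M_21 ≥ 14} = #{S_21 ≥ 14} + #{S_21 ≥ 15} = 1562 + 1562 = 3124.
#{M_21 ≥ 15} = #{S_21 ≥ 15} + #{S_21 ≥ 16} = 1562 + 232 = 1794.
#{M_21 = 14} = 3124 - 1794 = 1330.
P(M_21 = 14) = 1330/2097152 = 665/1048576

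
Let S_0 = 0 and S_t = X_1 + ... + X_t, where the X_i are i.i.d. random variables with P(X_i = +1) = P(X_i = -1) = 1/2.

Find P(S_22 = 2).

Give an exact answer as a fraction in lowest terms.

To reach position 2 after 22 steps: need 12 steps of +1 and 10 of -1.
Favorable paths: C(22,12) = 646646
Total paths: 2^22 = 4194304
P = 646646/4194304 = 323323/2097152

Answer: 323323/2097152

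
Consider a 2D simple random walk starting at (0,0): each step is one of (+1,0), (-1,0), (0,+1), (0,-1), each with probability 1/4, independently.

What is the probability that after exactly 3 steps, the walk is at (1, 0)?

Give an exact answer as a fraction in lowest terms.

Let h be the number of horizontal steps (so 3-h are vertical). To end at (1,0) need (h+1)/2 right-steps and ((3-h)+0)/2 up-steps.
Sum over h with 1 ≤ h ≤ 3, h ≡ 1 (mod 2), 3-h ≡ 0 (mod 2):
h=1: C(3,1)·C(1,1)·C(2,1) = 3·1·2 = 6
h=3: C(3,3)·C(3,2)·C(0,0) = 1·3·1 = 3
Total favorable: 9
Total paths: 4^3 = 64
P = 9/64 = 9/64

Answer: 9/64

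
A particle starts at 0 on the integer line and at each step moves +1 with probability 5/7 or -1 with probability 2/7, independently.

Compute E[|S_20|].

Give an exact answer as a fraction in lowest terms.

S_20 takes values m ≡ 0 (mod 2) with |m| ≤ 20; P(S_20=m) = C(20,(20+m)/2) · (5/7)^((20+m)/2) · (2/7)^((20-m)/2).
Distribution: P(S=-20)=1048576/79792266297612001, P(S=-18)=52428800/79792266297612001, P(S=-16)=1245184000/79792266297612001, P(S=-14)=18677760000/79792266297612001, P(S=-12)=198451200000/79792266297612001, P(S=-10)=1587609600000/79792266297612001, P(S=-8)=9922560000000/79792266297612001, P(S=-6)=49612800000000/79792266297612001, P(S=-4)=201552000000000/79792266297612001, P(S=-2)=671840000000000/79792266297612001, P(S=0)=1847560000000000/79792266297612001, P(S=2)=4199000000000000/79792266297612001, P(S=4)=7873125000000000/79792266297612001, P(S=6)=12112500000000000/79792266297612001, P(S=8)=15140625000000000/79792266297612001, P(S=10)=15140625000000000/79792266297612001, P(S=12)=11828613281250000/79792266297612001, P(S=14)=6958007812500000/79792266297612001, P(S=16)=2899169921875000/79792266297612001, P(S=18)=762939453125000/79792266297612001, P(S=20)=95367431640625/79792266297612001
E[|S_20|] = Σ_m |m|·P(S_20=m) = 689024681455736420/79792266297612001

Answer: 689024681455736420/79792266297612001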